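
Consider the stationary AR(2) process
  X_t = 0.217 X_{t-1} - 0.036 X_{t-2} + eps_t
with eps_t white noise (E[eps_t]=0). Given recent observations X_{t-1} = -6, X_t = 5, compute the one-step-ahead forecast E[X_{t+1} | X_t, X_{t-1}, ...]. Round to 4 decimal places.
E[X_{t+1} \mid \mathcal F_t] = 1.3010

For an AR(p) model X_t = c + sum_i phi_i X_{t-i} + eps_t, the
one-step-ahead conditional mean is
  E[X_{t+1} | X_t, ...] = c + sum_i phi_i X_{t+1-i}.
Substitute known values:
  E[X_{t+1} | ...] = (0.217) * (5) + (-0.036) * (-6)
                   = 1.3010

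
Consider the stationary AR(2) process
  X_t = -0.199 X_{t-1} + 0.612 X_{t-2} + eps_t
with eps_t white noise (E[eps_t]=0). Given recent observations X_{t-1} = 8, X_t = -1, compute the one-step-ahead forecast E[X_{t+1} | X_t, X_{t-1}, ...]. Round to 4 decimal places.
E[X_{t+1} \mid \mathcal F_t] = 5.0950

For an AR(p) model X_t = c + sum_i phi_i X_{t-i} + eps_t, the
one-step-ahead conditional mean is
  E[X_{t+1} | X_t, ...] = c + sum_i phi_i X_{t+1-i}.
Substitute known values:
  E[X_{t+1} | ...] = (-0.199) * (-1) + (0.612) * (8)
                   = 5.0950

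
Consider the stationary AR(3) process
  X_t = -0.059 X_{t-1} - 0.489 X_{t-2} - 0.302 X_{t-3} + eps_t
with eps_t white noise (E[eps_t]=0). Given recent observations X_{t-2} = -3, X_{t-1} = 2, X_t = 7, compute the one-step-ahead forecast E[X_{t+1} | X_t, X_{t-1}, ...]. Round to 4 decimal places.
E[X_{t+1} \mid \mathcal F_t] = -0.4850

For an AR(p) model X_t = c + sum_i phi_i X_{t-i} + eps_t, the
one-step-ahead conditional mean is
  E[X_{t+1} | X_t, ...] = c + sum_i phi_i X_{t+1-i}.
Substitute known values:
  E[X_{t+1} | ...] = (-0.059) * (7) + (-0.489) * (2) + (-0.302) * (-3)
                   = -0.4850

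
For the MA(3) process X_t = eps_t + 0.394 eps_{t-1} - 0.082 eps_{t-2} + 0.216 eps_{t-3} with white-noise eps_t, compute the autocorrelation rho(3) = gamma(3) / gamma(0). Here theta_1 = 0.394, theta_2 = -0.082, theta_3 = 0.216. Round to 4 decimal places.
\rho(3) = 0.1787

For an MA(q) process with theta_0 = 1, the autocovariance is
  gamma(k) = sigma^2 * sum_{i=0..q-k} theta_i * theta_{i+k},
and rho(k) = gamma(k) / gamma(0). Sigma^2 cancels.
  numerator   = (1)*(0.216) = 0.216.
  denominator = (1)^2 + (0.394)^2 + (-0.082)^2 + (0.216)^2 = 1.208616.
  rho(3) = 0.216 / 1.208616 = 0.1787.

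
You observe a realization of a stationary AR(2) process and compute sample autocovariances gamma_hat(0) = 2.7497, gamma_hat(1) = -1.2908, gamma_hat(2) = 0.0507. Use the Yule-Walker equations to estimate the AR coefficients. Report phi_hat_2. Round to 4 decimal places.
\hat\phi_{2} = -0.2590

The Yule-Walker equations for an AR(p) process read, in matrix form,
  Gamma_p phi = r_p,   with   (Gamma_p)_{ij} = gamma(|i - j|),
                       (r_p)_i = gamma(i),   i,j = 1..p.
Substitute the sample gammas (Toeplitz matrix and right-hand side of size 2):
  Gamma_p = [[2.7497, -1.2908], [-1.2908, 2.7497]]
  r_p     = [-1.2908, 0.0507]
Written out:
  2.7497 phi_1 - 1.2908 phi_2 = -1.2908
  -1.2908 phi_1 + 2.7497 phi_2 = 0.0507
Solve by Cramer's rule:
  det = gamma(0)^2 - gamma(1)^2 = (2.7497)^2 - (-1.2908)^2 = 7.56085009 - 1.66616464 = 5.89468545
  phi_hat_1 = [gamma(1) gamma(0) - gamma(1) gamma(2)] / det = [(-1.2908)(2.7497) - (-1.2908)(0.0507)] / 5.89468545 = -3.4838692 / 5.89468545 = -0.591
  phi_hat_2 = [gamma(0) gamma(2) - gamma(1)^2] / det = [(2.7497)(0.0507) - (-1.2908)^2] / 5.89468545 = -1.52675485 / 5.89468545 = -0.259
So phi_hat = [-0.5910, -0.2590].
Therefore phi_hat_2 = -0.2590.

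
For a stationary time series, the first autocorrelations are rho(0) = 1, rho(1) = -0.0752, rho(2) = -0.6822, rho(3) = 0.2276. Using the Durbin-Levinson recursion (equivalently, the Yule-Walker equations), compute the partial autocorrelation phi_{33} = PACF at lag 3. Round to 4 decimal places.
\phi_{33} = 0.1712

The PACF at lag k is phi_{kk}, the last component of the solution
to the Yule-Walker system G_k phi = r_k where
  (G_k)_{ij} = rho(|i - j|), (r_k)_i = rho(i), i,j = 1..k.
Equivalently, Durbin-Levinson gives phi_{kk} iteratively:
  phi_{11} = rho(1)
  phi_{kk} = [rho(k) - sum_{j=1..k-1} phi_{k-1,j} rho(k-j)]
            / [1 - sum_{j=1..k-1} phi_{k-1,j} rho(j)],
  phi_{k,j} = phi_{k-1,j} - phi_{kk} phi_{k-1,k-j},  j = 1..k-1.
Step k = 1:
  phi_11 = rho(1) = -0.0752.
Step k = 2:
  phi_22 = [rho(2) - phi_11 rho(1)] / [1 - phi_11 rho(1)] = [-0.6822 - (-0.0752)(-0.0752)] / [1 - (-0.0752)(-0.0752)]
         = -0.68785504 / 0.99434496 = -0.691767.
  Update: phi_21 = phi_11 - phi_22 phi_11 = -0.0752 - (-0.691767)(-0.0752) = -0.127221.
Step k = 3:
  phi_33 = [rho(3) - phi_21 rho(2) - phi_22 rho(1)] / [1 - phi_21 rho(1) - phi_22 rho(2)]
    numerator   = 0.2276 - (-0.127221)(-0.6822) - (-0.691767)(-0.0752) = 0.08878904
    denominator = 1 - (-0.127221)(-0.0752) - (-0.691767)(-0.6822) = 0.51850954
  phi_33 = 0.08878904 / 0.51850954 = 0.1712.
Therefore phi_{33} = 0.1712.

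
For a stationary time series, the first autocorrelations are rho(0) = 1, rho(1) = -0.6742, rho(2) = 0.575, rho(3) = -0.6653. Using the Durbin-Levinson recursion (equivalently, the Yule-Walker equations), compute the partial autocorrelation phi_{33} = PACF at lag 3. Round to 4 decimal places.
\phi_{33} = -0.4131

The PACF at lag k is phi_{kk}, the last component of the solution
to the Yule-Walker system G_k phi = r_k where
  (G_k)_{ij} = rho(|i - j|), (r_k)_i = rho(i), i,j = 1..k.
Equivalently, Durbin-Levinson gives phi_{kk} iteratively:
  phi_{11} = rho(1)
  phi_{kk} = [rho(k) - sum_{j=1..k-1} phi_{k-1,j} rho(k-j)]
            / [1 - sum_{j=1..k-1} phi_{k-1,j} rho(j)],
  phi_{k,j} = phi_{k-1,j} - phi_{kk} phi_{k-1,k-j},  j = 1..k-1.
Step k = 1:
  phi_11 = rho(1) = -0.6742.
Step k = 2:
  phi_22 = [rho(2) - phi_11 rho(1)] / [1 - phi_11 rho(1)] = [0.575 - (-0.6742)(-0.6742)] / [1 - (-0.6742)(-0.6742)]
         = 0.12045436 / 0.54545436 = 0.220833.
  Update: phi_21 = phi_11 - phi_22 phi_11 = -0.6742 - (0.220833)(-0.6742) = -0.525314.
Step k = 3:
  phi_33 = [rho(3) - phi_21 rho(2) - phi_22 rho(1)] / [1 - phi_21 rho(1) - phi_22 rho(2)]
    numerator   = -0.6653 - (-0.525314)(0.575) - (0.220833)(-0.6742) = -0.2143586
    denominator = 1 - (-0.525314)(-0.6742) - (0.220833)(0.575) = 0.51885405
  phi_33 = -0.2143586 / 0.51885405 = -0.4131.
Therefore phi_{33} = -0.4131.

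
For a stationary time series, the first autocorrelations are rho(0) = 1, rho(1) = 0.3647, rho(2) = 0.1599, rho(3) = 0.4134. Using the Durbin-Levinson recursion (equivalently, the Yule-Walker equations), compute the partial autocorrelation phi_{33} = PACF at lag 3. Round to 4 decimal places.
\phi_{33} = 0.3990

The PACF at lag k is phi_{kk}, the last component of the solution
to the Yule-Walker system G_k phi = r_k where
  (G_k)_{ij} = rho(|i - j|), (r_k)_i = rho(i), i,j = 1..k.
Equivalently, Durbin-Levinson gives phi_{kk} iteratively:
  phi_{11} = rho(1)
  phi_{kk} = [rho(k) - sum_{j=1..k-1} phi_{k-1,j} rho(k-j)]
            / [1 - sum_{j=1..k-1} phi_{k-1,j} rho(j)],
  phi_{k,j} = phi_{k-1,j} - phi_{kk} phi_{k-1,k-j},  j = 1..k-1.
Step k = 1:
  phi_11 = rho(1) = 0.3647.
Step k = 2:
  phi_22 = [rho(2) - phi_11 rho(1)] / [1 - phi_11 rho(1)] = [0.1599 - (0.3647)(0.3647)] / [1 - (0.3647)(0.3647)]
         = 0.02689391 / 0.86699391 = 0.03102.
  Update: phi_21 = phi_11 - phi_22 phi_11 = 0.3647 - (0.03102)(0.3647) = 0.353387.
Step k = 3:
  phi_33 = [rho(3) - phi_21 rho(2) - phi_22 rho(1)] / [1 - phi_21 rho(1) - phi_22 rho(2)]
    numerator   = 0.4134 - (0.353387)(0.1599) - (0.03102)(0.3647) = 0.34558051
    denominator = 1 - (0.353387)(0.3647) - (0.03102)(0.1599) = 0.86615967
  phi_33 = 0.34558051 / 0.86615967 = 0.399.
Therefore phi_{33} = 0.3990.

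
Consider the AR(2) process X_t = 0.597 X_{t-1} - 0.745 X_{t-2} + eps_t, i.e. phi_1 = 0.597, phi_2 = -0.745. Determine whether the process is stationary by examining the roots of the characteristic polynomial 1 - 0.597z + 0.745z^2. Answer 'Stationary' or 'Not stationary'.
\text{Stationary}

The AR(p) characteristic polynomial is P(z) = 1 - 0.597z + 0.745z^2.
Stationarity requires all roots to lie outside the unit circle, i.e. |z| > 1 for every root.
Set 1 + (-0.597) z + (0.745) z^2 = 0, i.e. a z^2 + b z + c = 0 with a = 0.745, b = -0.597, c = 1.
Discriminant D = b^2 - 4ac = (-0.597)^2 - 4*(0.745)*1 = 0.356409 - (2.98) = -2.623591.
D < 0, so the roots are the complex-conjugate pair z = (-b +/- i sqrt(-D)) / (2a) = 0.4007 +/- 1.0871i.
For a conjugate pair |z|^2 = z * conj(z) = (product of roots) = c/a = 1/(0.745) = 1.342282, so |z| = sqrt(1.342282) = 1.1586 for both roots.
Moduli of all roots: 1.1586, 1.1586.
All moduli strictly greater than 1? Yes.
Verdict: Stationary.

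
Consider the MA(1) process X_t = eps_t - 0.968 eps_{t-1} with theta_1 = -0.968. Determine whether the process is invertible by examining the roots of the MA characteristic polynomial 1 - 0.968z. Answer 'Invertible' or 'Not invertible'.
\text{Invertible}

The MA(q) characteristic polynomial is P(z) = 1 - 0.968z.
Invertibility requires all roots to lie outside the unit circle, i.e. |z| > 1 for every root.
This is linear in z: 1 + (-0.968) z = 0  =>  z = -1/(-0.968) = 1.033058,  |z| = 1.033058.
Moduli of all roots: 1.0331.
All moduli strictly greater than 1? Yes.
Verdict: Invertible.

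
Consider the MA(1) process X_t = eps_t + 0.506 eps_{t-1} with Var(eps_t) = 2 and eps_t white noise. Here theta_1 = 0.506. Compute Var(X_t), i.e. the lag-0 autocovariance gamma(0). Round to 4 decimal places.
\gamma(0) = 2.5121

For an MA(q) process X_t = eps_t + sum_i theta_i eps_{t-i} with
Var(eps_t) = sigma^2, the variance is
  gamma(0) = sigma^2 * (1 + sum_i theta_i^2).
  sum_i theta_i^2 = (0.506)^2 = 0.256036.
  gamma(0) = 2 * (1 + 0.256036) = 2 * 1.256036 = 2.512072, which rounds to 2.5121.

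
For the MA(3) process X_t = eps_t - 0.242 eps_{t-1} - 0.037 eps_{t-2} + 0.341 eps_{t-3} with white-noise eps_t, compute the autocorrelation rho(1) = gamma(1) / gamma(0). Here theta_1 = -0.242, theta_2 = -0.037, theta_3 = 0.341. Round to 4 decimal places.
\rho(1) = -0.2089

For an MA(q) process with theta_0 = 1, the autocovariance is
  gamma(k) = sigma^2 * sum_{i=0..q-k} theta_i * theta_{i+k},
and rho(k) = gamma(k) / gamma(0). Sigma^2 cancels.
  numerator   = (1)*(-0.242) + (-0.242)*(-0.037) + (-0.037)*(0.341) = -0.245663.
  denominator = (1)^2 + (-0.242)^2 + (-0.037)^2 + (0.341)^2 = 1.176214.
  rho(1) = -0.245663 / 1.176214 = -0.2089.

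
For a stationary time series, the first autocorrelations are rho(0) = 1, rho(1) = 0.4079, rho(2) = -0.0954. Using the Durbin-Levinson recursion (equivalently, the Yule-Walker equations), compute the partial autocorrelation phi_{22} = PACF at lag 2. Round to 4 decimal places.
\phi_{22} = -0.3140

The PACF at lag k is phi_{kk}, the last component of the solution
to the Yule-Walker system G_k phi = r_k where
  (G_k)_{ij} = rho(|i - j|), (r_k)_i = rho(i), i,j = 1..k.
Equivalently, Durbin-Levinson gives phi_{kk} iteratively:
  phi_{11} = rho(1)
  phi_{kk} = [rho(k) - sum_{j=1..k-1} phi_{k-1,j} rho(k-j)]
            / [1 - sum_{j=1..k-1} phi_{k-1,j} rho(j)],
  phi_{k,j} = phi_{k-1,j} - phi_{kk} phi_{k-1,k-j},  j = 1..k-1.
Step k = 1:
  phi_11 = rho(1) = 0.4079.
Step k = 2:
  phi_22 = [rho(2) - phi_11 rho(1)] / [1 - phi_11 rho(1)] = [-0.0954 - (0.4079)(0.4079)] / [1 - (0.4079)(0.4079)]
         = -0.26178241 / 0.83361759 = -0.314.
Therefore phi_{22} = -0.3140.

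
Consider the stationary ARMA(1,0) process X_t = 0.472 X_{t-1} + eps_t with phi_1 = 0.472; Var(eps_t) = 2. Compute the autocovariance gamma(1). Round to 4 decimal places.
\gamma(1) = 1.2146

Multiply the model equation by X_{t-k} and take expectations. With theta_0 = psi_0 = 1 and psi_j the MA(infinity) weights, this gives
  gamma(k) - sum_i phi_i gamma(k-i) = c_k,
  c_k = sigma^2 * sum_{j=k..q} theta_j psi_{j-k}   (c_k = 0 for k > q),
using gamma(-m) = gamma(m).
Pure AR (q = 0): c_0 = sigma^2 = 2, c_k = 0 for k >= 1.
Equations for k = 0 and k = 1 (AR order 1):
  gamma(0) = phi_1 gamma(1) + c_0
  gamma(1) = phi_1 gamma(0) + c_1
Substituting the second into the first: gamma(0) (1 - phi_1^2) = c_0 + phi_1 c_1, so
  gamma(0) = c_0 / (1 - phi_1^2) = 2 / (1 - (0.472)^2) = 2 / 0.777216 = 2.573287.
  gamma(1) = phi_1 gamma(0) = (0.472)(2.573287) = 1.214592.
Therefore gamma(1) = 1.2146 (to 4 decimal places).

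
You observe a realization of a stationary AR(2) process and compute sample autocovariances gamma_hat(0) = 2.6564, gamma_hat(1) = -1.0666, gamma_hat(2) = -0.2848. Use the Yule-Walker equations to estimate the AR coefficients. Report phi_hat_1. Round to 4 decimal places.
\hat\phi_{1} = -0.5300

The Yule-Walker equations for an AR(p) process read, in matrix form,
  Gamma_p phi = r_p,   with   (Gamma_p)_{ij} = gamma(|i - j|),
                       (r_p)_i = gamma(i),   i,j = 1..p.
Substitute the sample gammas (Toeplitz matrix and right-hand side of size 2):
  Gamma_p = [[2.6564, -1.0666], [-1.0666, 2.6564]]
  r_p     = [-1.0666, -0.2848]
Written out:
  2.6564 phi_1 - 1.0666 phi_2 = -1.0666
  -1.0666 phi_1 + 2.6564 phi_2 = -0.2848
Solve by Cramer's rule:
  det = gamma(0)^2 - gamma(1)^2 = (2.6564)^2 - (-1.0666)^2 = 7.05646096 - 1.13763556 = 5.9188254
  phi_hat_1 = [gamma(1) gamma(0) - gamma(1) gamma(2)] / det = [(-1.0666)(2.6564) - (-1.0666)(-0.2848)] / 5.9188254 = -3.13708392 / 5.9188254 = -0.53
  phi_hat_2 = [gamma(0) gamma(2) - gamma(1)^2] / det = [(2.6564)(-0.2848) - (-1.0666)^2] / 5.9188254 = -1.89417828 / 5.9188254 = -0.32
So phi_hat = [-0.5300, -0.3200].
Therefore phi_hat_1 = -0.5300.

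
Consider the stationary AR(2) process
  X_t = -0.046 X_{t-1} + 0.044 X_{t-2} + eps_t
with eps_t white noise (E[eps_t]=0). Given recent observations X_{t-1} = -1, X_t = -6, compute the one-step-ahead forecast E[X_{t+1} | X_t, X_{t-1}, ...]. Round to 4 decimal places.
E[X_{t+1} \mid \mathcal F_t] = 0.2320

For an AR(p) model X_t = c + sum_i phi_i X_{t-i} + eps_t, the
one-step-ahead conditional mean is
  E[X_{t+1} | X_t, ...] = c + sum_i phi_i X_{t+1-i}.
Substitute known values:
  E[X_{t+1} | ...] = (-0.046) * (-6) + (0.044) * (-1)
                   = 0.2320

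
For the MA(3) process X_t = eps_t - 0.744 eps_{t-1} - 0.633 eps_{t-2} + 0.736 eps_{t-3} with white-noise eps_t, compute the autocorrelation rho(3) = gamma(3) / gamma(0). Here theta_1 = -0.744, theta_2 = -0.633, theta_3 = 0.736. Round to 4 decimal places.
\rho(3) = 0.2949

For an MA(q) process with theta_0 = 1, the autocovariance is
  gamma(k) = sigma^2 * sum_{i=0..q-k} theta_i * theta_{i+k},
and rho(k) = gamma(k) / gamma(0). Sigma^2 cancels.
  numerator   = (1)*(0.736) = 0.736.
  denominator = (1)^2 + (-0.744)^2 + (-0.633)^2 + (0.736)^2 = 2.495921.
  rho(3) = 0.736 / 2.495921 = 0.2949.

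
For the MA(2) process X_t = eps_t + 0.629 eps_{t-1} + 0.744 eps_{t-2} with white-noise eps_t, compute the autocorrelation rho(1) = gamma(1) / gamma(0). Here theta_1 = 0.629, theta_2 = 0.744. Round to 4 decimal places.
\rho(1) = 0.5628

For an MA(q) process with theta_0 = 1, the autocovariance is
  gamma(k) = sigma^2 * sum_{i=0..q-k} theta_i * theta_{i+k},
and rho(k) = gamma(k) / gamma(0). Sigma^2 cancels.
  numerator   = (1)*(0.629) + (0.629)*(0.744) = 1.096976.
  denominator = (1)^2 + (0.629)^2 + (0.744)^2 = 1.949177.
  rho(1) = 1.096976 / 1.949177 = 0.5628.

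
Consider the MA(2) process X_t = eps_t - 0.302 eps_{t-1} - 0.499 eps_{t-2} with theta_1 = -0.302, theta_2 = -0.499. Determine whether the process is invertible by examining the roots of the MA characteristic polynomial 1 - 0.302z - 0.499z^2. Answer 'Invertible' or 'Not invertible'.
\text{Invertible}

The MA(q) characteristic polynomial is P(z) = 1 - 0.302z - 0.499z^2.
Invertibility requires all roots to lie outside the unit circle, i.e. |z| > 1 for every root.
Set 1 + (-0.302) z + (-0.499) z^2 = 0, i.e. a z^2 + b z + c = 0 with a = -0.499, b = -0.302, c = 1.
Discriminant D = b^2 - 4ac = (-0.302)^2 - 4*(-0.499)*1 = 0.091204 - (-1.996) = 2.087204.
D >= 0, so the roots are real: z = (-b +/- sqrt(D)) / (2a) = (0.302 +/- 1.444716) / (-0.998).
  z_1 = (0.302 + 1.444716) / (-0.998) = -1.7502,   |z_1| = 1.7502.
  z_2 = (0.302 - 1.444716) / (-0.998) = 1.145,   |z_2| = 1.145.
Moduli of all roots: 1.7502, 1.1450.
All moduli strictly greater than 1? Yes.
Verdict: Invertible.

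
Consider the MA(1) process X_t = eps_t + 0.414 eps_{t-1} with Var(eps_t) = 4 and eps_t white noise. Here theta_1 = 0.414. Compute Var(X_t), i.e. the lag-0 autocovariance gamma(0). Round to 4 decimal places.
\gamma(0) = 4.6856

For an MA(q) process X_t = eps_t + sum_i theta_i eps_{t-i} with
Var(eps_t) = sigma^2, the variance is
  gamma(0) = sigma^2 * (1 + sum_i theta_i^2).
  sum_i theta_i^2 = (0.414)^2 = 0.171396.
  gamma(0) = 4 * (1 + 0.171396) = 4 * 1.171396 = 4.685584, which rounds to 4.6856.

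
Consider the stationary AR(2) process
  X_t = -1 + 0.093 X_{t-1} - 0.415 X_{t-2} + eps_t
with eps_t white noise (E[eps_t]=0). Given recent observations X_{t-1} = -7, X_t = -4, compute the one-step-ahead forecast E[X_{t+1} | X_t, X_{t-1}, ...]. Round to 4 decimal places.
E[X_{t+1} \mid \mathcal F_t] = 1.5330

For an AR(p) model X_t = c + sum_i phi_i X_{t-i} + eps_t, the
one-step-ahead conditional mean is
  E[X_{t+1} | X_t, ...] = c + sum_i phi_i X_{t+1-i}.
Substitute known values:
  E[X_{t+1} | ...] = -1 + (0.093) * (-4) + (-0.415) * (-7)
                   = 1.5330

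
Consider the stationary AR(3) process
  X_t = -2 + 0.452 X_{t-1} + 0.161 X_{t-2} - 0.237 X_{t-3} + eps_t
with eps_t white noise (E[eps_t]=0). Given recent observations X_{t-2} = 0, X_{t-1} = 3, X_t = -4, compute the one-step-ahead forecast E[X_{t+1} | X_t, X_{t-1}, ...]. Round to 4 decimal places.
E[X_{t+1} \mid \mathcal F_t] = -3.3250

For an AR(p) model X_t = c + sum_i phi_i X_{t-i} + eps_t, the
one-step-ahead conditional mean is
  E[X_{t+1} | X_t, ...] = c + sum_i phi_i X_{t+1-i}.
Substitute known values:
  E[X_{t+1} | ...] = -2 + (0.452) * (-4) + (0.161) * (3) + (-0.237) * (0)
                   = -3.3250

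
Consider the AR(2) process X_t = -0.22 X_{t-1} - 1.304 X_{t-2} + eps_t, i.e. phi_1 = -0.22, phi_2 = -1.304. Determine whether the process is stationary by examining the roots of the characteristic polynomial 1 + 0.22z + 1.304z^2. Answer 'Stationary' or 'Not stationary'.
\text{Not stationary}

The AR(p) characteristic polynomial is P(z) = 1 + 0.22z + 1.304z^2.
Stationarity requires all roots to lie outside the unit circle, i.e. |z| > 1 for every root.
Set 1 + (0.22) z + (1.304) z^2 = 0, i.e. a z^2 + b z + c = 0 with a = 1.304, b = 0.22, c = 1.
Discriminant D = b^2 - 4ac = (0.22)^2 - 4*(1.304)*1 = 0.0484 - (5.216) = -5.1676.
D < 0, so the roots are the complex-conjugate pair z = (-b +/- i sqrt(-D)) / (2a) = -0.0844 +/- 0.8716i.
For a conjugate pair |z|^2 = z * conj(z) = (product of roots) = c/a = 1/(1.304) = 0.766871, so |z| = sqrt(0.766871) = 0.8757 for both roots.
Moduli of all roots: 0.8757, 0.8757.
All moduli strictly greater than 1? No.
Verdict: Not stationary.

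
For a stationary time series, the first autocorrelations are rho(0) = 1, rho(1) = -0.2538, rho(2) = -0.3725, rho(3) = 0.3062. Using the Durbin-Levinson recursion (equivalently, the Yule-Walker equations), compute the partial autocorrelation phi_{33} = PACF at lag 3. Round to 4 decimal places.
\phi_{33} = 0.0670

The PACF at lag k is phi_{kk}, the last component of the solution
to the Yule-Walker system G_k phi = r_k where
  (G_k)_{ij} = rho(|i - j|), (r_k)_i = rho(i), i,j = 1..k.
Equivalently, Durbin-Levinson gives phi_{kk} iteratively:
  phi_{11} = rho(1)
  phi_{kk} = [rho(k) - sum_{j=1..k-1} phi_{k-1,j} rho(k-j)]
            / [1 - sum_{j=1..k-1} phi_{k-1,j} rho(j)],
  phi_{k,j} = phi_{k-1,j} - phi_{kk} phi_{k-1,k-j},  j = 1..k-1.
Step k = 1:
  phi_11 = rho(1) = -0.2538.
Step k = 2:
  phi_22 = [rho(2) - phi_11 rho(1)] / [1 - phi_11 rho(1)] = [-0.3725 - (-0.2538)(-0.2538)] / [1 - (-0.2538)(-0.2538)]
         = -0.43691444 / 0.93558556 = -0.466996.
  Update: phi_21 = phi_11 - phi_22 phi_11 = -0.2538 - (-0.466996)(-0.2538) = -0.372324.
Step k = 3:
  phi_33 = [rho(3) - phi_21 rho(2) - phi_22 rho(1)] / [1 - phi_21 rho(1) - phi_22 rho(2)]
    numerator   = 0.3062 - (-0.372324)(-0.3725) - (-0.466996)(-0.2538) = 0.04898598
    denominator = 1 - (-0.372324)(-0.2538) - (-0.466996)(-0.3725) = 0.73154839
  phi_33 = 0.04898598 / 0.73154839 = 0.067.
Therefore phi_{33} = 0.0670.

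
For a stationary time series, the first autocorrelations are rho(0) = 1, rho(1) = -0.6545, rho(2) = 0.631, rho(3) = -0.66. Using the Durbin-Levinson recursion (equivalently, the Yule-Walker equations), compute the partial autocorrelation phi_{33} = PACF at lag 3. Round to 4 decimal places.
\phi_{33} = -0.3229

The PACF at lag k is phi_{kk}, the last component of the solution
to the Yule-Walker system G_k phi = r_k where
  (G_k)_{ij} = rho(|i - j|), (r_k)_i = rho(i), i,j = 1..k.
Equivalently, Durbin-Levinson gives phi_{kk} iteratively:
  phi_{11} = rho(1)
  phi_{kk} = [rho(k) - sum_{j=1..k-1} phi_{k-1,j} rho(k-j)]
            / [1 - sum_{j=1..k-1} phi_{k-1,j} rho(j)],
  phi_{k,j} = phi_{k-1,j} - phi_{kk} phi_{k-1,k-j},  j = 1..k-1.
Step k = 1:
  phi_11 = rho(1) = -0.6545.
Step k = 2:
  phi_22 = [rho(2) - phi_11 rho(1)] / [1 - phi_11 rho(1)] = [0.631 - (-0.6545)(-0.6545)] / [1 - (-0.6545)(-0.6545)]
         = 0.20262975 / 0.57162975 = 0.354477.
  Update: phi_21 = phi_11 - phi_22 phi_11 = -0.6545 - (0.354477)(-0.6545) = -0.422495.
Step k = 3:
  phi_33 = [rho(3) - phi_21 rho(2) - phi_22 rho(1)] / [1 - phi_21 rho(1) - phi_22 rho(2)]
    numerator   = -0.66 - (-0.422495)(0.631) - (0.354477)(-0.6545) = -0.16140052
    denominator = 1 - (-0.422495)(-0.6545) - (0.354477)(0.631) = 0.49980211
  phi_33 = -0.16140052 / 0.49980211 = -0.3229.
Therefore phi_{33} = -0.3229.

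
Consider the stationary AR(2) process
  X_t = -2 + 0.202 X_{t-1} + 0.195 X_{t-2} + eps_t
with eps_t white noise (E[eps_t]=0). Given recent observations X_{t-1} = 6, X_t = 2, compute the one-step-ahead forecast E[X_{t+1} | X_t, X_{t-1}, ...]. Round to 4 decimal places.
E[X_{t+1} \mid \mathcal F_t] = -0.4260

For an AR(p) model X_t = c + sum_i phi_i X_{t-i} + eps_t, the
one-step-ahead conditional mean is
  E[X_{t+1} | X_t, ...] = c + sum_i phi_i X_{t+1-i}.
Substitute known values:
  E[X_{t+1} | ...] = -2 + (0.202) * (2) + (0.195) * (6)
                   = -0.4260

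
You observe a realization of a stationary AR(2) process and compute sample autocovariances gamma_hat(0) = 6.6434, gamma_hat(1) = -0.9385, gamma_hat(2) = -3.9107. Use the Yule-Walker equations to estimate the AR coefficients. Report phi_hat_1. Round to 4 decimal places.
\hat\phi_{1} = -0.2290

The Yule-Walker equations for an AR(p) process read, in matrix form,
  Gamma_p phi = r_p,   with   (Gamma_p)_{ij} = gamma(|i - j|),
                       (r_p)_i = gamma(i),   i,j = 1..p.
Substitute the sample gammas (Toeplitz matrix and right-hand side of size 2):
  Gamma_p = [[6.6434, -0.9385], [-0.9385, 6.6434]]
  r_p     = [-0.9385, -3.9107]
Written out:
  6.6434 phi_1 - 0.9385 phi_2 = -0.9385
  -0.9385 phi_1 + 6.6434 phi_2 = -3.9107
Solve by Cramer's rule:
  det = gamma(0)^2 - gamma(1)^2 = (6.6434)^2 - (-0.9385)^2 = 44.13476356 - 0.88078225 = 43.25398131
  phi_hat_1 = [gamma(1) gamma(0) - gamma(1) gamma(2)] / det = [(-0.9385)(6.6434) - (-0.9385)(-3.9107)] / 43.25398131 = -9.90502285 / 43.25398131 = -0.229
  phi_hat_2 = [gamma(0) gamma(2) - gamma(1)^2] / det = [(6.6434)(-3.9107) - (-0.9385)^2] / 43.25398131 = -26.86112663 / 43.25398131 = -0.621
So phi_hat = [-0.2290, -0.6210].
Therefore phi_hat_1 = -0.2290.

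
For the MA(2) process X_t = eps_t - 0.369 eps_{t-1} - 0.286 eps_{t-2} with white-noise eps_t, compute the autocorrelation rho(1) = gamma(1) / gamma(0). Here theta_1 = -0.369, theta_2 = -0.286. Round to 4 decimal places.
\rho(1) = -0.2163

For an MA(q) process with theta_0 = 1, the autocovariance is
  gamma(k) = sigma^2 * sum_{i=0..q-k} theta_i * theta_{i+k},
and rho(k) = gamma(k) / gamma(0). Sigma^2 cancels.
  numerator   = (1)*(-0.369) + (-0.369)*(-0.286) = -0.263466.
  denominator = (1)^2 + (-0.369)^2 + (-0.286)^2 = 1.217957.
  rho(1) = -0.263466 / 1.217957 = -0.2163.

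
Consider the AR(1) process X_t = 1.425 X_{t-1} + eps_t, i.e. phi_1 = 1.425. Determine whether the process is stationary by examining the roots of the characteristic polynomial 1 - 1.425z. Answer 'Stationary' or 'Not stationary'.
\text{Not stationary}

The AR(p) characteristic polynomial is P(z) = 1 - 1.425z.
Stationarity requires all roots to lie outside the unit circle, i.e. |z| > 1 for every root.
This is linear in z: 1 + (-1.425) z = 0  =>  z = -1/(-1.425) = 0.701754,  |z| = 0.701754.
Moduli of all roots: 0.7018.
All moduli strictly greater than 1? No.
Verdict: Not stationary.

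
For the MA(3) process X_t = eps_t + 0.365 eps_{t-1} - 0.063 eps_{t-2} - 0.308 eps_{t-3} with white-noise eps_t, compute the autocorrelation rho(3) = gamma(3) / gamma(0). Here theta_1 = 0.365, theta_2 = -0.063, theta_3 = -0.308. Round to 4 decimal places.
\rho(3) = -0.2500

For an MA(q) process with theta_0 = 1, the autocovariance is
  gamma(k) = sigma^2 * sum_{i=0..q-k} theta_i * theta_{i+k},
and rho(k) = gamma(k) / gamma(0). Sigma^2 cancels.
  numerator   = (1)*(-0.308) = -0.308.
  denominator = (1)^2 + (0.365)^2 + (-0.063)^2 + (-0.308)^2 = 1.232058.
  rho(3) = -0.308 / 1.232058 = -0.2500.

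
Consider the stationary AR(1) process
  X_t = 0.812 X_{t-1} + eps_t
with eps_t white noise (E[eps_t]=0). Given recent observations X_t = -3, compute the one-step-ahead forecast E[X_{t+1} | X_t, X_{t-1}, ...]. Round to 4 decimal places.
E[X_{t+1} \mid \mathcal F_t] = -2.4360

For an AR(p) model X_t = c + sum_i phi_i X_{t-i} + eps_t, the
one-step-ahead conditional mean is
  E[X_{t+1} | X_t, ...] = c + sum_i phi_i X_{t+1-i}.
Substitute known values:
  E[X_{t+1} | ...] = (0.812) * (-3)
                   = -2.4360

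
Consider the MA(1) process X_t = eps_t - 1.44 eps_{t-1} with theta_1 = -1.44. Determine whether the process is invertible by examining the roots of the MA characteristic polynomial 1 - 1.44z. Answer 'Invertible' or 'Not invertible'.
\text{Not invertible}

The MA(q) characteristic polynomial is P(z) = 1 - 1.44z.
Invertibility requires all roots to lie outside the unit circle, i.e. |z| > 1 for every root.
This is linear in z: 1 + (-1.44) z = 0  =>  z = -1/(-1.44) = 0.694444,  |z| = 0.694444.
Moduli of all roots: 0.6944.
All moduli strictly greater than 1? No.
Verdict: Not invertible.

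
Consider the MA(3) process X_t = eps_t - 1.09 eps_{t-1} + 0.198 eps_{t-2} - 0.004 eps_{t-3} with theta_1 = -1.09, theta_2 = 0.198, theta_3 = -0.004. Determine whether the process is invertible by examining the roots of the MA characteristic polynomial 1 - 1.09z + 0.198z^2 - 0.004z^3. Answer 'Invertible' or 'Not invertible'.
\text{Invertible}

The MA(q) characteristic polynomial is P(z) = 1 - 1.09z + 0.198z^2 - 0.004z^3.
Invertibility requires all roots to lie outside the unit circle, i.e. |z| > 1 for every root.
Degree 3: look for a simple real root z0 first, then factor out (1 - z/z0) and solve the remaining quadratic.
Testing z0 = 5: P(5) = 1 + (-1.09)(5) + (0.198)(5)^2 + (-0.004)(5)^3
  = 1 + (-5.45) + (4.95) + (-0.5) = 0.  So z_0 = 5 is a root, |z_0| = 5.
Divide out the factor (1 - 0.2 z) = (1 - z/z0) (since 1/z0 = 0.2):
  P(z) = (1 - 0.2 z)(1 + (-0.89) z + (0.02) z^2)
  [check: z-coef -0.89 - (0.2) = -1.09; z^2-coef 0.02 - (0.2)(-0.89) = 0.198; z^3-coef -(0.2)(0.02) = -0.004.]
Remaining roots from the quadratic factor 1 + (-0.89) z + (0.02) z^2:
  Set 1 + (-0.89) z + (0.02) z^2 = 0, i.e. a z^2 + b z + c = 0 with a = 0.02, b = -0.89, c = 1.
  Discriminant D = b^2 - 4ac = (-0.89)^2 - 4*(0.02)*1 = 0.7921 - (0.08) = 0.7121.
  D >= 0, so the roots are real: z = (-b +/- sqrt(D)) / (2a) = (0.89 +/- 0.84386) / (0.04).
    z_1 = (0.89 + 0.84386) / (0.04) = 43.3465,   |z_1| = 43.3465.
    z_2 = (0.89 - 0.84386) / (0.04) = 1.1535,   |z_2| = 1.1535.
Moduli of all roots: 5.0000, 43.3465, 1.1535.
All moduli strictly greater than 1? Yes.
Verdict: Invertible.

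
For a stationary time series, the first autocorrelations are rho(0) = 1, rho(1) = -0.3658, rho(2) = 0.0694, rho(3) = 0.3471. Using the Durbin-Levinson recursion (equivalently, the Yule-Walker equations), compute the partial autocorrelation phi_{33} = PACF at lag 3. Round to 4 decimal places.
\phi_{33} = 0.4030

The PACF at lag k is phi_{kk}, the last component of the solution
to the Yule-Walker system G_k phi = r_k where
  (G_k)_{ij} = rho(|i - j|), (r_k)_i = rho(i), i,j = 1..k.
Equivalently, Durbin-Levinson gives phi_{kk} iteratively:
  phi_{11} = rho(1)
  phi_{kk} = [rho(k) - sum_{j=1..k-1} phi_{k-1,j} rho(k-j)]
            / [1 - sum_{j=1..k-1} phi_{k-1,j} rho(j)],
  phi_{k,j} = phi_{k-1,j} - phi_{kk} phi_{k-1,k-j},  j = 1..k-1.
Step k = 1:
  phi_11 = rho(1) = -0.3658.
Step k = 2:
  phi_22 = [rho(2) - phi_11 rho(1)] / [1 - phi_11 rho(1)] = [0.0694 - (-0.3658)(-0.3658)] / [1 - (-0.3658)(-0.3658)]
         = -0.06440964 / 0.86619036 = -0.07436.
  Update: phi_21 = phi_11 - phi_22 phi_11 = -0.3658 - (-0.07436)(-0.3658) = -0.393001.
Step k = 3:
  phi_33 = [rho(3) - phi_21 rho(2) - phi_22 rho(1)] / [1 - phi_21 rho(1) - phi_22 rho(2)]
    numerator   = 0.3471 - (-0.393001)(0.0694) - (-0.07436)(-0.3658) = 0.34717348
    denominator = 1 - (-0.393001)(-0.3658) - (-0.07436)(0.0694) = 0.86140088
  phi_33 = 0.34717348 / 0.86140088 = 0.403.
Therefore phi_{33} = 0.4030.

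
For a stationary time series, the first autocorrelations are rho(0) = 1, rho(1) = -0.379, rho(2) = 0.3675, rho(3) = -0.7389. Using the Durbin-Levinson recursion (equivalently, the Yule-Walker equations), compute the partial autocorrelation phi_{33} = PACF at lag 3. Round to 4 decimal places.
\phi_{33} = -0.6730

The PACF at lag k is phi_{kk}, the last component of the solution
to the Yule-Walker system G_k phi = r_k where
  (G_k)_{ij} = rho(|i - j|), (r_k)_i = rho(i), i,j = 1..k.
Equivalently, Durbin-Levinson gives phi_{kk} iteratively:
  phi_{11} = rho(1)
  phi_{kk} = [rho(k) - sum_{j=1..k-1} phi_{k-1,j} rho(k-j)]
            / [1 - sum_{j=1..k-1} phi_{k-1,j} rho(j)],
  phi_{k,j} = phi_{k-1,j} - phi_{kk} phi_{k-1,k-j},  j = 1..k-1.
Step k = 1:
  phi_11 = rho(1) = -0.379.
Step k = 2:
  phi_22 = [rho(2) - phi_11 rho(1)] / [1 - phi_11 rho(1)] = [0.3675 - (-0.379)(-0.379)] / [1 - (-0.379)(-0.379)]
         = 0.223859 / 0.856359 = 0.261408.
  Update: phi_21 = phi_11 - phi_22 phi_11 = -0.379 - (0.261408)(-0.379) = -0.279926.
Step k = 3:
  phi_33 = [rho(3) - phi_21 rho(2) - phi_22 rho(1)] / [1 - phi_21 rho(1) - phi_22 rho(2)]
    numerator   = -0.7389 - (-0.279926)(0.3675) - (0.261408)(-0.379) = -0.53695345
    denominator = 1 - (-0.279926)(-0.379) - (0.261408)(0.3675) = 0.79784049
  phi_33 = -0.53695345 / 0.79784049 = -0.673.
Therefore phi_{33} = -0.6730.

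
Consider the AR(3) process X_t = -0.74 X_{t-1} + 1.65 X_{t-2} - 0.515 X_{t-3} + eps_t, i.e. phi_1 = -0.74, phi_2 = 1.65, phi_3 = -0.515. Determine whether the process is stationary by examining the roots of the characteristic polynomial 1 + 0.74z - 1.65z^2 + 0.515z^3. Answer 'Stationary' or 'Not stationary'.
\text{Not stationary}

The AR(p) characteristic polynomial is P(z) = 1 + 0.74z - 1.65z^2 + 0.515z^3.
Stationarity requires all roots to lie outside the unit circle, i.e. |z| > 1 for every root.
Degree 3: look for a simple real root z0 first, then factor out (1 - z/z0) and solve the remaining quadratic.
Testing z0 = 2: P(2) = 1 + (0.74)(2) + (-1.65)(2)^2 + (0.515)(2)^3
  = 1 + (1.48) + (-6.6) + (4.12) = 0.  So z_0 = 2 is a root, |z_0| = 2.
Divide out the factor (1 - 0.5 z) = (1 - z/z0) (since 1/z0 = 0.5):
  P(z) = (1 - 0.5 z)(1 + (1.24) z + (-1.03) z^2)
  [check: z-coef 1.24 - (0.5) = 0.74; z^2-coef -1.03 - (0.5)(1.24) = -1.65; z^3-coef -(0.5)(-1.03) = 0.515.]
Remaining roots from the quadratic factor 1 + (1.24) z + (-1.03) z^2:
  Set 1 + (1.24) z + (-1.03) z^2 = 0, i.e. a z^2 + b z + c = 0 with a = -1.03, b = 1.24, c = 1.
  Discriminant D = b^2 - 4ac = (1.24)^2 - 4*(-1.03)*1 = 1.5376 - (-4.12) = 5.6576.
  D >= 0, so the roots are real: z = (-b +/- sqrt(D)) / (2a) = (-1.24 +/- 2.378571) / (-2.06).
    z_1 = (-1.24 + 2.378571) / (-2.06) = -0.5527,   |z_1| = 0.5527.
    z_2 = (-1.24 - 2.378571) / (-2.06) = 1.7566,   |z_2| = 1.7566.
Moduli of all roots: 2.0000, 0.5527, 1.7566.
All moduli strictly greater than 1? No.
Verdict: Not stationary.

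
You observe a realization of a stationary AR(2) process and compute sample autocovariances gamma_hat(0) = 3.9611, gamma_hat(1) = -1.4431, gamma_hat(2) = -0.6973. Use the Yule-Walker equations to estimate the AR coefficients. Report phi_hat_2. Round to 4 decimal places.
\hat\phi_{2} = -0.3560

The Yule-Walker equations for an AR(p) process read, in matrix form,
  Gamma_p phi = r_p,   with   (Gamma_p)_{ij} = gamma(|i - j|),
                       (r_p)_i = gamma(i),   i,j = 1..p.
Substitute the sample gammas (Toeplitz matrix and right-hand side of size 2):
  Gamma_p = [[3.9611, -1.4431], [-1.4431, 3.9611]]
  r_p     = [-1.4431, -0.6973]
Written out:
  3.9611 phi_1 - 1.4431 phi_2 = -1.4431
  -1.4431 phi_1 + 3.9611 phi_2 = -0.6973
Solve by Cramer's rule:
  det = gamma(0)^2 - gamma(1)^2 = (3.9611)^2 - (-1.4431)^2 = 15.69031321 - 2.08253761 = 13.6077756
  phi_hat_1 = [gamma(1) gamma(0) - gamma(1) gamma(2)] / det = [(-1.4431)(3.9611) - (-1.4431)(-0.6973)] / 13.6077756 = -6.72253704 / 13.6077756 = -0.494
  phi_hat_2 = [gamma(0) gamma(2) - gamma(1)^2] / det = [(3.9611)(-0.6973) - (-1.4431)^2] / 13.6077756 = -4.84461264 / 13.6077756 = -0.356
So phi_hat = [-0.4940, -0.3560].
Therefore phi_hat_2 = -0.3560.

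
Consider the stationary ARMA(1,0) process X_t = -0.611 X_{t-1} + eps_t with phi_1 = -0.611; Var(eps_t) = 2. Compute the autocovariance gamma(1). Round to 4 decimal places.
\gamma(1) = -1.9500

Multiply the model equation by X_{t-k} and take expectations. With theta_0 = psi_0 = 1 and psi_j the MA(infinity) weights, this gives
  gamma(k) - sum_i phi_i gamma(k-i) = c_k,
  c_k = sigma^2 * sum_{j=k..q} theta_j psi_{j-k}   (c_k = 0 for k > q),
using gamma(-m) = gamma(m).
Pure AR (q = 0): c_0 = sigma^2 = 2, c_k = 0 for k >= 1.
Equations for k = 0 and k = 1 (AR order 1):
  gamma(0) = phi_1 gamma(1) + c_0
  gamma(1) = phi_1 gamma(0) + c_1
Substituting the second into the first: gamma(0) (1 - phi_1^2) = c_0 + phi_1 c_1, so
  gamma(0) = c_0 / (1 - phi_1^2) = 2 / (1 - (-0.611)^2) = 2 / 0.626679 = 3.191427.
  gamma(1) = phi_1 gamma(0) = (-0.611)(3.191427) = -1.949962.
Therefore gamma(1) = -1.9500 (to 4 decimal places).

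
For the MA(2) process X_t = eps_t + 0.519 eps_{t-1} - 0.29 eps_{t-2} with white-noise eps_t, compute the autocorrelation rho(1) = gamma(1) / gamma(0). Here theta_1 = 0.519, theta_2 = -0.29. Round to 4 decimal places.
\rho(1) = 0.2723

For an MA(q) process with theta_0 = 1, the autocovariance is
  gamma(k) = sigma^2 * sum_{i=0..q-k} theta_i * theta_{i+k},
and rho(k) = gamma(k) / gamma(0). Sigma^2 cancels.
  numerator   = (1)*(0.519) + (0.519)*(-0.29) = 0.36849.
  denominator = (1)^2 + (0.519)^2 + (-0.29)^2 = 1.353461.
  rho(1) = 0.36849 / 1.353461 = 0.2723.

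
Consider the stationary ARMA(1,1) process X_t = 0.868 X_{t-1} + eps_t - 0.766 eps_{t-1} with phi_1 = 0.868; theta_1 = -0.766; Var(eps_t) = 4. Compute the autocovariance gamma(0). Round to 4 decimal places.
\gamma(0) = 4.1688

Multiply the model equation by X_{t-k} and take expectations. With theta_0 = psi_0 = 1 and psi_j the MA(infinity) weights, this gives
  gamma(k) - sum_i phi_i gamma(k-i) = c_k,
  c_k = sigma^2 * sum_{j=k..q} theta_j psi_{j-k}   (c_k = 0 for k > q),
using gamma(-m) = gamma(m).
psi-weights needed (psi_j = theta_j + sum_i phi_i psi_{j-i}):
  psi_1 = theta_1 + phi_1 = -0.766 + (0.868) = 0.102
Right-hand sides:
  c_0 = sigma^2 (1 + theta_1 psi_1) = 4 * (1 + (-0.766)(0.102)) = 4 * 0.921868 = 3.687472
  c_1 = sigma^2 theta_1 = 4 * (-0.766) = -3.064
  c_2 = 0
Equations for k = 0 and k = 1 (AR order 1):
  gamma(0) = phi_1 gamma(1) + c_0
  gamma(1) = phi_1 gamma(0) + c_1
Substituting the second into the first: gamma(0) (1 - phi_1^2) = c_0 + phi_1 c_1, so
  gamma(0) = (c_0 + phi_1 c_1) / (1 - phi_1^2) = (3.687472 + (0.868)(-3.064)) / (1 - (0.868)^2) = 1.02792 / 0.246576 = 4.168776.
Therefore gamma(0) = 4.1688 (to 4 decimal places).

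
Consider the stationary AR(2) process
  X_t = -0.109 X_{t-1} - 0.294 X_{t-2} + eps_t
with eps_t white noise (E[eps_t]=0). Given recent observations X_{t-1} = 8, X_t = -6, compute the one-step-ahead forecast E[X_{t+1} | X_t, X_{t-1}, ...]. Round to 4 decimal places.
E[X_{t+1} \mid \mathcal F_t] = -1.6980

For an AR(p) model X_t = c + sum_i phi_i X_{t-i} + eps_t, the
one-step-ahead conditional mean is
  E[X_{t+1} | X_t, ...] = c + sum_i phi_i X_{t+1-i}.
Substitute known values:
  E[X_{t+1} | ...] = (-0.109) * (-6) + (-0.294) * (8)
                   = -1.6980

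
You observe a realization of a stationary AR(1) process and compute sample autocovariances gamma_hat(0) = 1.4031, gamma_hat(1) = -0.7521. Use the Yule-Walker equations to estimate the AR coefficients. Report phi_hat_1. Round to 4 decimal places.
\hat\phi_{1} = -0.5360

The Yule-Walker equations for an AR(p) process read, in matrix form,
  Gamma_p phi = r_p,   with   (Gamma_p)_{ij} = gamma(|i - j|),
                       (r_p)_i = gamma(i),   i,j = 1..p.
Substitute the sample gammas (Toeplitz matrix and right-hand side of size 1):
  Gamma_p = [[1.4031]]
  r_p     = [-0.7521]
With p = 1 this is the single equation gamma(0) phi_1 = gamma(1):
  phi_hat_1 = gamma(1) / gamma(0) = -0.7521 / 1.4031 = -0.5360.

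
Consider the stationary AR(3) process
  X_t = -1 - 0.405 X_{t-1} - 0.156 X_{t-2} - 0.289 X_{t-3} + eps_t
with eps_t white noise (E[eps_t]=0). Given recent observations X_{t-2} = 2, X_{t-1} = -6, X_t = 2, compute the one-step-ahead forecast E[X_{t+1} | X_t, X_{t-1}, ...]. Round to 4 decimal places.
E[X_{t+1} \mid \mathcal F_t] = -1.4520

For an AR(p) model X_t = c + sum_i phi_i X_{t-i} + eps_t, the
one-step-ahead conditional mean is
  E[X_{t+1} | X_t, ...] = c + sum_i phi_i X_{t+1-i}.
Substitute known values:
  E[X_{t+1} | ...] = -1 + (-0.405) * (2) + (-0.156) * (-6) + (-0.289) * (2)
                   = -1.4520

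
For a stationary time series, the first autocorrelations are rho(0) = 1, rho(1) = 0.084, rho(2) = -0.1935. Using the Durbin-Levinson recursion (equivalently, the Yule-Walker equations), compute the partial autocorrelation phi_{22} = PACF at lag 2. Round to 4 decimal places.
\phi_{22} = -0.2020

The PACF at lag k is phi_{kk}, the last component of the solution
to the Yule-Walker system G_k phi = r_k where
  (G_k)_{ij} = rho(|i - j|), (r_k)_i = rho(i), i,j = 1..k.
Equivalently, Durbin-Levinson gives phi_{kk} iteratively:
  phi_{11} = rho(1)
  phi_{kk} = [rho(k) - sum_{j=1..k-1} phi_{k-1,j} rho(k-j)]
            / [1 - sum_{j=1..k-1} phi_{k-1,j} rho(j)],
  phi_{k,j} = phi_{k-1,j} - phi_{kk} phi_{k-1,k-j},  j = 1..k-1.
Step k = 1:
  phi_11 = rho(1) = 0.084.
Step k = 2:
  phi_22 = [rho(2) - phi_11 rho(1)] / [1 - phi_11 rho(1)] = [-0.1935 - (0.084)(0.084)] / [1 - (0.084)(0.084)]
         = -0.200556 / 0.992944 = -0.202.
Therefore phi_{22} = -0.2020.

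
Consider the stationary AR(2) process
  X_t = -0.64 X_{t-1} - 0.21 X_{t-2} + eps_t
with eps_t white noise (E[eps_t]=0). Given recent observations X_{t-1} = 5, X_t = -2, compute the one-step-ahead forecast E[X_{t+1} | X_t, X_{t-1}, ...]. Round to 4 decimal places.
E[X_{t+1} \mid \mathcal F_t] = 0.2300

For an AR(p) model X_t = c + sum_i phi_i X_{t-i} + eps_t, the
one-step-ahead conditional mean is
  E[X_{t+1} | X_t, ...] = c + sum_i phi_i X_{t+1-i}.
Substitute known values:
  E[X_{t+1} | ...] = (-0.64) * (-2) + (-0.21) * (5)
                   = 0.2300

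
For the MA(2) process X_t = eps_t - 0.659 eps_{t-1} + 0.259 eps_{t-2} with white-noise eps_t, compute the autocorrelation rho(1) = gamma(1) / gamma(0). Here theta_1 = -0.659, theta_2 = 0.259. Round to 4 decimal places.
\rho(1) = -0.5526

For an MA(q) process with theta_0 = 1, the autocovariance is
  gamma(k) = sigma^2 * sum_{i=0..q-k} theta_i * theta_{i+k},
and rho(k) = gamma(k) / gamma(0). Sigma^2 cancels.
  numerator   = (1)*(-0.659) + (-0.659)*(0.259) = -0.829681.
  denominator = (1)^2 + (-0.659)^2 + (0.259)^2 = 1.501362.
  rho(1) = -0.829681 / 1.501362 = -0.5526.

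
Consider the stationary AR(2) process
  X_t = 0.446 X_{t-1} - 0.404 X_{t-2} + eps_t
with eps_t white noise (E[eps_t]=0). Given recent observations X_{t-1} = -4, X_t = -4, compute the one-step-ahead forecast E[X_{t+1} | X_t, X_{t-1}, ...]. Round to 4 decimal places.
E[X_{t+1} \mid \mathcal F_t] = -0.1680

For an AR(p) model X_t = c + sum_i phi_i X_{t-i} + eps_t, the
one-step-ahead conditional mean is
  E[X_{t+1} | X_t, ...] = c + sum_i phi_i X_{t+1-i}.
Substitute known values:
  E[X_{t+1} | ...] = (0.446) * (-4) + (-0.404) * (-4)
                   = -0.1680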